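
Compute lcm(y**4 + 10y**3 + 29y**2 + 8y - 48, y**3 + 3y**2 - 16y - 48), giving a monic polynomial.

y**5 + 6y**4 - 11y**3 - 108y**2 - 80y + 192

By polynomial division,
  y**4 + 10y**3 + 29y**2 + 8y - 48 = (y + 7)(y**3 + 3y**2 - 16y - 48) + (24y**2 + 168y + 288)
  y**3 + 3y**2 - 16y - 48 = ((1/24)y - 1/6)(24y**2 + 168y + 288) + (0)
Last nonzero remainder: 24y**2 + 168y + 288. Dividing through by 24 gives the monic gcd y**2 + 7y + 12.
Then lcm(f, g) = f·g / gcd(f, g); expanding and making the result monic gives the answer.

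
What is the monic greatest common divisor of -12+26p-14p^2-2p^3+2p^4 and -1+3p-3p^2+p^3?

Repeated division with remainder:
  2p^4-2p^3-14p^2+26p-12 = (2p+4)(p^3-3p^2+3p-1) + (-8p^2+16p-8)
  p^3-3p^2+3p-1 = (-(1/8)p+1/8)(-8p^2+16p-8) + (0)
Last nonzero remainder: -8p^2+16p-8. Dividing through by -8 gives the monic gcd p^2-2p+1.

1-2p+p^2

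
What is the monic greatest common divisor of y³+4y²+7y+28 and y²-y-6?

Repeated division with remainder:
  y³+4y²+7y+28 = (y+5)(y²-y-6) + (18y+58)
  y²-y-6 = ((1/18)y-19/81)(18y+58) + (616/81)
  18y+58 = ((729/308)y+2349/308)(616/81) + (0)
The last nonzero remainder is the constant 616/81, so the polynomials are coprime and gcd = 1.

1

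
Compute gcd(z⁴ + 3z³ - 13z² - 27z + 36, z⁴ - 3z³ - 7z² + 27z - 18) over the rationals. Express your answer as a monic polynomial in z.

z³ - z² - 9z + 9

Euclidean algorithm in ℚ[z]:
  z⁴ + 3z³ - 13z² - 27z + 36 = (z⁴ - 3z³ - 7z² + 27z - 18) + (6z³ - 6z² - 54z + 54)
  z⁴ - 3z³ - 7z² + 27z - 18 = ((1/6)z - 1/3)(6z³ - 6z² - 54z + 54) + (0)
Last nonzero remainder: 6z³ - 6z² - 54z + 54. Dividing through by 6 gives the monic gcd z³ - z² - 9z + 9.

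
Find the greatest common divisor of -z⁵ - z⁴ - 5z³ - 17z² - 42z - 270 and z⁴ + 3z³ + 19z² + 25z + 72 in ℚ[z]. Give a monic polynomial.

z² + 2z + 9

Euclidean algorithm in ℚ[z]:
  -z⁵ - z⁴ - 5z³ - 17z² - 42z - 270 = (-z + 2)(z⁴ + 3z³ + 19z² + 25z + 72) + (8z³ - 30z² - 20z - 414)
  z⁴ + 3z³ + 19z² + 25z + 72 = ((1/8)z + 27/32)(8z³ - 30z² - 20z - 414) + ((749/16)z² + (749/8)z + 6741/16)
  8z³ - 30z² - 20z - 414 = ((128/749)z - 736/749)((749/16)z² + (749/8)z + 6741/16) + (0)
Last nonzero remainder: (749/16)z² + (749/8)z + 6741/16. Dividing through by 749/16 gives the monic gcd z² + 2z + 9.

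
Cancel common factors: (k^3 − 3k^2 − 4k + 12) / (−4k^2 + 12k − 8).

Repeated division with remainder:
  k^3 − 3k^2 − 4k + 12 = (−(1/4)k)(−4k^2 + 12k − 8) + (−6k + 12)
  −4k^2 + 12k − 8 = ((2/3)k − 2/3)(−6k + 12) + (0)
Last nonzero remainder: −6k + 12. Dividing through by −6 gives the monic gcd k − 2.
Cancel k − 2 from numerator and denominator to get the reduced form.

(−k^2 + k + 6)/(4k − 4)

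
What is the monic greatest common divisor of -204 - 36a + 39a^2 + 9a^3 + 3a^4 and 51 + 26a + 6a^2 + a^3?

Apply the Euclidean algorithm:
  3a^4 + 9a^3 + 39a^2 - 36a - 204 = (3a - 9)(a^3 + 6a^2 + 26a + 51) + (15a^2 + 45a + 255)
  a^3 + 6a^2 + 26a + 51 = ((1/15)a + 1/5)(15a^2 + 45a + 255) + (0)
Last nonzero remainder: 15a^2 + 45a + 255. Dividing through by 15 gives the monic gcd a^2 + 3a + 17.

17 + 3a + a^2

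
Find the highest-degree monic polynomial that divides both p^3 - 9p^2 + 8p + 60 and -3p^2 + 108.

p - 6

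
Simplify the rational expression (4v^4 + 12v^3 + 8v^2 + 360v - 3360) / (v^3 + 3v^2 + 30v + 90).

(4v^2 + 12v - 112)/(v + 3)

Apply the Euclidean algorithm:
  4v^4 + 12v^3 + 8v^2 + 360v - 3360 = (4v)(v^3 + 3v^2 + 30v + 90) + (-112v^2 - 3360)
  v^3 + 3v^2 + 30v + 90 = (-(1/112)v - 3/112)(-112v^2 - 3360) + (0)
Last nonzero remainder: -112v^2 - 3360. Dividing through by -112 gives the monic gcd v^2 + 30.
Cancel v^2 + 30 from numerator and denominator to get the reduced form.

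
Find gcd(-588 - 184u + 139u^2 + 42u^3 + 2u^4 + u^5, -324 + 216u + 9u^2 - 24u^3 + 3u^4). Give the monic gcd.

-6 + u + u^2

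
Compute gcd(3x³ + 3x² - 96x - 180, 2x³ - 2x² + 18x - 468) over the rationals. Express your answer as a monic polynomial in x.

x - 6

By polynomial division,
  3x³ + 3x² - 96x - 180 = (3/2)(2x³ - 2x² + 18x - 468) + (6x² - 123x + 522)
  2x³ - 2x² + 18x - 468 = ((1/3)x + 13/2)(6x² - 123x + 522) + ((1287/2)x - 3861)
  6x² - 123x + 522 = ((4/429)x - 58/429)((1287/2)x - 3861) + (0)
Last nonzero remainder: (1287/2)x - 3861. Dividing through by 1287/2 gives the monic gcd x - 6.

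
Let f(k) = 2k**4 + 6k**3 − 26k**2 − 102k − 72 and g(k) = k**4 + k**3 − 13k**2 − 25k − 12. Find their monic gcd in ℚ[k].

k**3 − 13k − 12

Euclidean algorithm in ℚ[k]:
  2k**4 + 6k**3 − 26k**2 − 102k − 72 = (2)(k**4 + k**3 − 13k**2 − 25k − 12) + (4k**3 − 52k − 48)
  k**4 + k**3 − 13k**2 − 25k − 12 = ((1/4)k + 1/4)(4k**3 − 52k − 48) + (0)
Last nonzero remainder: 4k**3 − 52k − 48. Dividing through by 4 gives the monic gcd k**3 − 13k − 12.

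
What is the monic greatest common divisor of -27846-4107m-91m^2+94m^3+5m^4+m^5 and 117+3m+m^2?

By polynomial division,
  m^5+5m^4+94m^3-91m^2-4107m-27846 = (m^3+2m^2-29m-238)(m^2+3m+117) + (0)
The last nonzero remainder m^2+3m+117 is already monic.

117+3m+m^2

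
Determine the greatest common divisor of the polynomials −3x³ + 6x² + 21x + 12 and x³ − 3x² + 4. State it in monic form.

Euclidean algorithm in ℚ[x]:
  −3x³ + 6x² + 21x + 12 = (−3)(x³ − 3x² + 4) + (−3x² + 21x + 24)
  x³ − 3x² + 4 = (−(1/3)x − 4/3)(−3x² + 21x + 24) + (36x + 36)
  −3x² + 21x + 24 = (−(1/12)x + 2/3)(36x + 36) + (0)
Last nonzero remainder: 36x + 36. Dividing through by 36 gives the monic gcd x + 1.

x + 1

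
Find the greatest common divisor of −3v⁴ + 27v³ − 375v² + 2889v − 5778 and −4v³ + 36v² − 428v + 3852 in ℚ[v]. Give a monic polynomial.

Apply the Euclidean algorithm:
  −3v⁴ + 27v³ − 375v² + 2889v − 5778 = ((3/4)v)(−4v³ + 36v² − 428v + 3852) + (−54v² − 5778)
  −4v³ + 36v² − 428v + 3852 = ((2/27)v − 2/3)(−54v² − 5778) + (0)
Last nonzero remainder: −54v² − 5778. Dividing through by −54 gives the monic gcd v² + 107.

v² + 107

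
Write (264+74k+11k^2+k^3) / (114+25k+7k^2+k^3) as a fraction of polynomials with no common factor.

(44+5k+k^2)/(19+k+k^2)

By polynomial division,
  k^3+11k^2+74k+264 = (k^3+7k^2+25k+114) + (4k^2+49k+150)
  k^3+7k^2+25k+114 = ((1/4)k-21/16)(4k^2+49k+150) + ((829/16)k+2487/8)
  4k^2+49k+150 = ((64/829)k+400/829)((829/16)k+2487/8) + (0)
Last nonzero remainder: (829/16)k+2487/8. Dividing through by 829/16 gives the monic gcd k+6.
Cancel k+6 from numerator and denominator to get the reduced form.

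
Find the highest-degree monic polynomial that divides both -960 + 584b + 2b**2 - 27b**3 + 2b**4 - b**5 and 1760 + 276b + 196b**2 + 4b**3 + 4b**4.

40 - b + b**2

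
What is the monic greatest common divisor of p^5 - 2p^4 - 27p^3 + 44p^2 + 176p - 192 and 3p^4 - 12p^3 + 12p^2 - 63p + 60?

Euclidean algorithm in ℚ[p]:
  p^5 - 2p^4 - 27p^3 + 44p^2 + 176p - 192 = ((1/3)p + 2/3)(3p^4 - 12p^3 + 12p^2 - 63p + 60) + (-23p^3 + 57p^2 + 198p - 232)
  3p^4 - 12p^3 + 12p^2 - 63p + 60 = (-(3/23)p + 105/529)(-23p^3 + 57p^2 + 198p - 232) + ((14025/529)p^2 - (70125/529)p + 56100/529)
  -23p^3 + 57p^2 + 198p - 232 = (-(12167/14025)p - 30682/14025)((14025/529)p^2 - (70125/529)p + 56100/529) + (0)
Last nonzero remainder: (14025/529)p^2 - (70125/529)p + 56100/529. Dividing through by 14025/529 gives the monic gcd p^2 - 5p + 4.

p^2 - 5p + 4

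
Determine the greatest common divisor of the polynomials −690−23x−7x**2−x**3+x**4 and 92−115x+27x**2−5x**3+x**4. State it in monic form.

Repeated division with remainder:
  x**4−x**3−7x**2−23x−690 = (x**4−5x**3+27x**2−115x+92) + (4x**3−34x**2+92x−782)
  x**4−5x**3+27x**2−115x+92 = ((1/4)x+7/8)(4x**3−34x**2+92x−782) + ((135/4)x**2+3105/4)
  4x**3−34x**2+92x−782 = ((16/135)x−136/135)((135/4)x**2+3105/4) + (0)
Last nonzero remainder: (135/4)x**2+3105/4. Dividing through by 135/4 gives the monic gcd x**2+23.

23+x**2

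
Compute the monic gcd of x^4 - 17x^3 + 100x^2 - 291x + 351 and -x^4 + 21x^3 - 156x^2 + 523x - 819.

x^3 - 14x^2 + 58x - 117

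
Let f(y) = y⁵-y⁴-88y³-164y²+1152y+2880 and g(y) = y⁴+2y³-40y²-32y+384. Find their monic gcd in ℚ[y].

y³+6y²-16y-96

Apply the Euclidean algorithm:
  y⁵-y⁴-88y³-164y²+1152y+2880 = (y-3)(y⁴+2y³-40y²-32y+384) + (-42y³-252y²+672y+4032)
  y⁴+2y³-40y²-32y+384 = (-(1/42)y+2/21)(-42y³-252y²+672y+4032) + (0)
Last nonzero remainder: -42y³-252y²+672y+4032. Dividing through by -42 gives the monic gcd y³+6y²-16y-96.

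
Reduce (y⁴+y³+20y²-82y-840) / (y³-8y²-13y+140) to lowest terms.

By polynomial division,
  y⁴+y³+20y²-82y-840 = (y+9)(y³-8y²-13y+140) + (105y²-105y-2100)
  y³-8y²-13y+140 = ((1/105)y-1/15)(105y²-105y-2100) + (0)
Last nonzero remainder: 105y²-105y-2100. Dividing through by 105 gives the monic gcd y²-y-20.
Cancel y²-y-20 from numerator and denominator to get the reduced form.

(y²+2y+42)/(y-7)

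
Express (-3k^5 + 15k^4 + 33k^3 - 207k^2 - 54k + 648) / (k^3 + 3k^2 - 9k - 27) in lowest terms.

Apply the Euclidean algorithm:
  -3k^5 + 15k^4 + 33k^3 - 207k^2 - 54k + 648 = (-3k^2 + 24k - 66)(k^3 + 3k^2 - 9k - 27) + (126k^2 - 1134)
  k^3 + 3k^2 - 9k - 27 = ((1/126)k + 1/42)(126k^2 - 1134) + (0)
Last nonzero remainder: 126k^2 - 1134. Dividing through by 126 gives the monic gcd k^2 - 9.
Cancel k^2 - 9 from numerator and denominator to get the reduced form.

(-3k^3 + 15k^2 + 6k - 72)/(k + 3)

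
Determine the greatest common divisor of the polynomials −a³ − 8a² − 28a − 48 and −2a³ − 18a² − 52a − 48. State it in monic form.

a + 4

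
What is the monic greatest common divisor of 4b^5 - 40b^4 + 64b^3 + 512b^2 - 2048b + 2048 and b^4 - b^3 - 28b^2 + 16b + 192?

b^3 - 4b^2 - 16b + 64

By polynomial division,
  4b^5 - 40b^4 + 64b^3 + 512b^2 - 2048b + 2048 = (4b - 36)(b^4 - b^3 - 28b^2 + 16b + 192) + (140b^3 - 560b^2 - 2240b + 8960)
  b^4 - b^3 - 28b^2 + 16b + 192 = ((1/140)b + 3/140)(140b^3 - 560b^2 - 2240b + 8960) + (0)
Last nonzero remainder: 140b^3 - 560b^2 - 2240b + 8960. Dividing through by 140 gives the monic gcd b^3 - 4b^2 - 16b + 64.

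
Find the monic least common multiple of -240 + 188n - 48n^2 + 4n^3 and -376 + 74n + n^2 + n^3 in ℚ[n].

-5640 + 4118n - 953n^2 + 81n^3 - 7n^4 + n^5

Apply the Euclidean algorithm:
  4n^3 - 48n^2 + 188n - 240 = (4)(n^3 + n^2 + 74n - 376) + (-52n^2 - 108n + 1264)
  n^3 + n^2 + 74n - 376 = (-(1/52)n + 7/338)(-52n^2 - 108n + 1264) + ((16992/169)n - 67968/169)
  -52n^2 - 108n + 1264 = (-(2197/4248)n - 13351/4248)((16992/169)n - 67968/169) + (0)
Last nonzero remainder: (16992/169)n - 67968/169. Dividing through by 16992/169 gives the monic gcd n - 4.
Then lcm(f, g) = f·g / gcd(f, g); expanding and making the result monic gives the answer.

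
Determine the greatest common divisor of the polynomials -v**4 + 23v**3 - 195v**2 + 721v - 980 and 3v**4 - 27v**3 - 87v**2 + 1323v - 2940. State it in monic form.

Euclidean algorithm in ℚ[v]:
  -v**4 + 23v**3 - 195v**2 + 721v - 980 = (-1/3)(3v**4 - 27v**3 - 87v**2 + 1323v - 2940) + (14v**3 - 224v**2 + 1162v - 1960)
  3v**4 - 27v**3 - 87v**2 + 1323v - 2940 = ((3/14)v + 3/2)(14v**3 - 224v**2 + 1162v - 1960) + (0)
Last nonzero remainder: 14v**3 - 224v**2 + 1162v - 1960. Dividing through by 14 gives the monic gcd v**3 - 16v**2 + 83v - 140.

v**3 - 16v**2 + 83v - 140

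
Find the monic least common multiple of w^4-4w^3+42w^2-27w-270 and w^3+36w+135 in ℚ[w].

w^5-w^4+30w^3+99w^2-351w-810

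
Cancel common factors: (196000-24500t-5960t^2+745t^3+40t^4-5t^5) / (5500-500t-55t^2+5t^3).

Euclidean algorithm in ℚ[t]:
  -5t^5+40t^4+745t^3-5960t^2-24500t+196000 = (-t^2-3t+16)(5t^3-55t^2-500t+5500) + (-1080t^2+108000)
  5t^3-55t^2-500t+5500 = (-(1/216)t+11/216)(-1080t^2+108000) + (0)
Last nonzero remainder: -1080t^2+108000. Dividing through by -1080 gives the monic gcd t^2-100.
Cancel t^2-100 from numerator and denominator to get the reduced form.

(-392+49t+8t^2-t^3)/(-11+t)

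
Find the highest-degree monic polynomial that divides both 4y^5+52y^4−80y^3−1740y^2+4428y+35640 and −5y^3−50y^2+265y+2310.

By polynomial division,
  4y^5+52y^4−80y^3−1740y^2+4428y+35640 = (−(4/5)y^2−(12/5)y−12/5)(−5y^3−50y^2+265y+2310) + (624y^2+10608y+41184)
  −5y^3−50y^2+265y+2310 = (−(5/624)y+35/624)(624y^2+10608y+41184) + (0)
Last nonzero remainder: 624y^2+10608y+41184. Dividing through by 624 gives the monic gcd y^2+17y+66.

y^2+17y+66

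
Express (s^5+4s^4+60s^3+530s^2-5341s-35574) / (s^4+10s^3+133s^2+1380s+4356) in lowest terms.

(s^2-49)/(s+6)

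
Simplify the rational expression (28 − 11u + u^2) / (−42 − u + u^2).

(−4 + u)/(6 + u)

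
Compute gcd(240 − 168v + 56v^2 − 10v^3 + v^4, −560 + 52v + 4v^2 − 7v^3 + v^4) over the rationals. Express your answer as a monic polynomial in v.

Apply the Euclidean algorithm:
  v^4 − 10v^3 + 56v^2 − 168v + 240 = (v^4 − 7v^3 + 4v^2 + 52v − 560) + (−3v^3 + 52v^2 − 220v + 800)
  v^4 − 7v^3 + 4v^2 + 52v − 560 = (−(1/3)v − 31/9)(−3v^3 + 52v^2 − 220v + 800) + ((988/9)v^2 − (3952/9)v + 19760/9)
  −3v^3 + 52v^2 − 220v + 800 = (−(27/988)v + 90/247)((988/9)v^2 − (3952/9)v + 19760/9) + (0)
Last nonzero remainder: (988/9)v^2 − (3952/9)v + 19760/9. Dividing through by 988/9 gives the monic gcd v^2 − 4v + 20.

20 − 4v + v^2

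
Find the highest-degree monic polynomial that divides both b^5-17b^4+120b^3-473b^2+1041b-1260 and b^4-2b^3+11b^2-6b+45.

By polynomial division,
  b^5-17b^4+120b^3-473b^2+1041b-1260 = (b-15)(b^4-2b^3+11b^2-6b+45) + (79b^3-302b^2+906b-585)
  b^4-2b^3+11b^2-6b+45 = ((1/79)b+144/6241)(79b^3-302b^2+906b-585) + ((40565/6241)b^2-(121695/6241)b+365085/6241)
  79b^3-302b^2+906b-585 = ((493039/40565)b-81133/8113)((40565/6241)b^2-(121695/6241)b+365085/6241) + (0)
Last nonzero remainder: (40565/6241)b^2-(121695/6241)b+365085/6241. Dividing through by 40565/6241 gives the monic gcd b^2-3b+9.

b^2-3b+9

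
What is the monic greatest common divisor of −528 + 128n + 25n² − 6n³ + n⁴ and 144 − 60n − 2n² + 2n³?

−3 + n

Euclidean algorithm in ℚ[n]:
  n⁴ − 6n³ + 25n² + 128n − 528 = ((1/2)n − 5/2)(2n³ − 2n² − 60n + 144) + (50n² − 94n − 168)
  2n³ − 2n² − 60n + 144 = ((1/25)n + 22/625)(50n² − 94n − 168) + (−(31232/625)n + 93696/625)
  50n² − 94n − 168 = (−(15625/15616)n − 4375/3904)(−(31232/625)n + 93696/625) + (0)
Last nonzero remainder: −(31232/625)n + 93696/625. Dividing through by −31232/625 gives the monic gcd n − 3.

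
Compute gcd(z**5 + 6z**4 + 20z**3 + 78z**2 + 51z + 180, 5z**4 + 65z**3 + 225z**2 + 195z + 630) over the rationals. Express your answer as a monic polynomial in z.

By polynomial division,
  z**5 + 6z**4 + 20z**3 + 78z**2 + 51z + 180 = ((1/5)z − 7/5)(5z**4 + 65z**3 + 225z**2 + 195z + 630) + (66z**3 + 354z**2 + 198z + 1062)
  5z**4 + 65z**3 + 225z**2 + 195z + 630 = ((5/66)z + 70/121)(66z**3 + 354z**2 + 198z + 1062) + ((630/121)z**2 + 1890/121)
  66z**3 + 354z**2 + 198z + 1062 = ((1331/105)z + 7139/105)((630/121)z**2 + 1890/121) + (0)
Last nonzero remainder: (630/121)z**2 + 1890/121. Dividing through by 630/121 gives the monic gcd z**2 + 3.

z**2 + 3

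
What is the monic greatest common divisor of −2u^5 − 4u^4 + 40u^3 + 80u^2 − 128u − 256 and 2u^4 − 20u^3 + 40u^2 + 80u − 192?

u^3 − 4u^2 − 4u + 16

Apply the Euclidean algorithm:
  −2u^5 − 4u^4 + 40u^3 + 80u^2 − 128u − 256 = (−u − 12)(2u^4 − 20u^3 + 40u^2 + 80u − 192) + (−160u^3 + 640u^2 + 640u − 2560)
  2u^4 − 20u^3 + 40u^2 + 80u − 192 = (−(1/80)u + 3/40)(−160u^3 + 640u^2 + 640u − 2560) + (0)
Last nonzero remainder: −160u^3 + 640u^2 + 640u − 2560. Dividing through by −160 gives the monic gcd u^3 − 4u^2 − 4u + 16.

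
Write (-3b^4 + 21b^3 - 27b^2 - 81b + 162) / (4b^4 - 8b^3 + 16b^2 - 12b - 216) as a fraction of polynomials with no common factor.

(-3b^2 + 18b - 27)/(4b^2 - 4b + 36)

Repeated division with remainder:
  -3b^4 + 21b^3 - 27b^2 - 81b + 162 = (-3/4)(4b^4 - 8b^3 + 16b^2 - 12b - 216) + (15b^3 - 15b^2 - 90b)
  4b^4 - 8b^3 + 16b^2 - 12b - 216 = ((4/15)b - 4/15)(15b^3 - 15b^2 - 90b) + (36b^2 - 36b - 216)
  15b^3 - 15b^2 - 90b = ((5/12)b)(36b^2 - 36b - 216) + (0)
Last nonzero remainder: 36b^2 - 36b - 216. Dividing through by 36 gives the monic gcd b^2 - b - 6.
Cancel b^2 - b - 6 from numerator and denominator to get the reduced form.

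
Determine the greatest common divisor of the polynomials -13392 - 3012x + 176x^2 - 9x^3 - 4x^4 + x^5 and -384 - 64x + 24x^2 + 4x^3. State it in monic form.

24 + 10x + x^2

Euclidean algorithm in ℚ[x]:
  x^5 - 4x^4 - 9x^3 + 176x^2 - 3012x - 13392 = ((1/4)x^2 - (5/2)x + 67/4)(4x^3 + 24x^2 - 64x - 384) + (-290x^2 - 2900x - 6960)
  4x^3 + 24x^2 - 64x - 384 = (-(2/145)x + 8/145)(-290x^2 - 2900x - 6960) + (0)
Last nonzero remainder: -290x^2 - 2900x - 6960. Dividing through by -290 gives the monic gcd x^2 + 10x + 24.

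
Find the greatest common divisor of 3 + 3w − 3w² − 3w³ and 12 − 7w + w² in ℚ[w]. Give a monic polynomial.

1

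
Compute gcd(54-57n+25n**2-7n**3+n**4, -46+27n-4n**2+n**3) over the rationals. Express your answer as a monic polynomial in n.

Apply the Euclidean algorithm:
  n**4-7n**3+25n**2-57n+54 = (n-3)(n**3-4n**2+27n-46) + (-14n**2+70n-84)
  n**3-4n**2+27n-46 = (-(1/14)n-1/14)(-14n**2+70n-84) + (26n-52)
  -14n**2+70n-84 = (-(7/13)n+21/13)(26n-52) + (0)
Last nonzero remainder: 26n-52. Dividing through by 26 gives the monic gcd n-2.

-2+n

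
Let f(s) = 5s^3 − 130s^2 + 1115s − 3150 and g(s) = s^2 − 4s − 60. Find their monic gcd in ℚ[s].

s − 10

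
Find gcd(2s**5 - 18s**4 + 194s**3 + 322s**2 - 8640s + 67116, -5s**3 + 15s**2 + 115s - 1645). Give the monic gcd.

By polynomial division,
  2s**5 - 18s**4 + 194s**3 + 322s**2 - 8640s + 67116 = (-(2/5)s**2 + (12/5)s - 204/5)(-5s**3 + 15s**2 + 115s - 1645) + (0)
Last nonzero remainder: -5s**3 + 15s**2 + 115s - 1645. Dividing through by -5 gives the monic gcd s**3 - 3s**2 - 23s + 329.

s**3 - 3s**2 - 23s + 329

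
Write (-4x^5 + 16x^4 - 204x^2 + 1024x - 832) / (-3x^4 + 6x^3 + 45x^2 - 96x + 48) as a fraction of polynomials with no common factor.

Repeated division with remainder:
  -4x^5 + 16x^4 - 204x^2 + 1024x - 832 = ((4/3)x - 8/3)(-3x^4 + 6x^3 + 45x^2 - 96x + 48) + (-44x^3 + 44x^2 + 704x - 704)
  -3x^4 + 6x^3 + 45x^2 - 96x + 48 = ((3/44)x - 3/44)(-44x^3 + 44x^2 + 704x - 704) + (0)
Last nonzero remainder: -44x^3 + 44x^2 + 704x - 704. Dividing through by -44 gives the monic gcd x^3 - x^2 - 16x + 16.
Cancel x^3 - x^2 - 16x + 16 from numerator and denominator to get the reduced form.

(4x^2 - 12x + 52)/(3x - 3)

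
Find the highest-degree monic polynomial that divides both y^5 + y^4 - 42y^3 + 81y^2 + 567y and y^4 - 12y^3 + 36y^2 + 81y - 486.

Repeated division with remainder:
  y^5 + y^4 - 42y^3 + 81y^2 + 567y = (y + 13)(y^4 - 12y^3 + 36y^2 + 81y - 486) + (78y^3 - 468y^2 + 6318)
  y^4 - 12y^3 + 36y^2 + 81y - 486 = ((1/78)y - 1/13)(78y^3 - 468y^2 + 6318) + (0)
Last nonzero remainder: 78y^3 - 468y^2 + 6318. Dividing through by 78 gives the monic gcd y^3 - 6y^2 + 81.

y^3 - 6y^2 + 81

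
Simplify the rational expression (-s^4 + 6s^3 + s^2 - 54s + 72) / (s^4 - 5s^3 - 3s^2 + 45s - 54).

Euclidean algorithm in ℚ[s]:
  -s^4 + 6s^3 + s^2 - 54s + 72 = (-1)(s^4 - 5s^3 - 3s^2 + 45s - 54) + (s^3 - 2s^2 - 9s + 18)
  s^4 - 5s^3 - 3s^2 + 45s - 54 = (s - 3)(s^3 - 2s^2 - 9s + 18) + (0)
The last nonzero remainder s^3 - 2s^2 - 9s + 18 is already monic.
Cancel s^3 - 2s^2 - 9s + 18 from numerator and denominator to get the reduced form.

(-s + 4)/(s - 3)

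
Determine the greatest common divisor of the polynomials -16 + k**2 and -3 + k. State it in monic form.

1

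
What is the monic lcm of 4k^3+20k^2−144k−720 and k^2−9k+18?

k^4+2k^3−51k^2−72k+540

Apply the Euclidean algorithm:
  4k^3+20k^2−144k−720 = (4k+56)(k^2−9k+18) + (288k−1728)
  k^2−9k+18 = ((1/288)k−1/96)(288k−1728) + (0)
Last nonzero remainder: 288k−1728. Dividing through by 288 gives the monic gcd k−6.
Then lcm(f, g) = f·g / gcd(f, g); expanding and making the result monic gives the answer.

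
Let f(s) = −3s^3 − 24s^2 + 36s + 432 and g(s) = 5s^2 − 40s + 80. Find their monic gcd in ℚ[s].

Euclidean algorithm in ℚ[s]:
  −3s^3 − 24s^2 + 36s + 432 = (−(3/5)s − 48/5)(5s^2 − 40s + 80) + (−300s + 1200)
  5s^2 − 40s + 80 = (−(1/60)s + 1/15)(−300s + 1200) + (0)
Last nonzero remainder: −300s + 1200. Dividing through by −300 gives the monic gcd s − 4.

s − 4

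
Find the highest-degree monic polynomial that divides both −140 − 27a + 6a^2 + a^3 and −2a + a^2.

1

Repeated division with remainder:
  a^3 + 6a^2 − 27a − 140 = (a + 8)(a^2 − 2a) + (−11a − 140)
  a^2 − 2a = (−(1/11)a + 162/121)(−11a − 140) + (22680/121)
  −11a − 140 = (−(1331/22680)a − 121/162)(22680/121) + (0)
The last nonzero remainder is the constant 22680/121, so the polynomials are coprime and gcd = 1.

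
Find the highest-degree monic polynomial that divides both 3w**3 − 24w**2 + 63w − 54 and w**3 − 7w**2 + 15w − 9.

w**2 − 6w + 9

By polynomial division,
  3w**3 − 24w**2 + 63w − 54 = (3)(w**3 − 7w**2 + 15w − 9) + (−3w**2 + 18w − 27)
  w**3 − 7w**2 + 15w − 9 = (−(1/3)w + 1/3)(−3w**2 + 18w − 27) + (0)
Last nonzero remainder: −3w**2 + 18w − 27. Dividing through by −3 gives the monic gcd w**2 − 6w + 9.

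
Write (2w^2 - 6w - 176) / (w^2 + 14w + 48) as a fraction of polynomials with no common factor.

(2w - 22)/(w + 6)

Repeated division with remainder:
  2w^2 - 6w - 176 = (2)(w^2 + 14w + 48) + (-34w - 272)
  w^2 + 14w + 48 = (-(1/34)w - 3/17)(-34w - 272) + (0)
Last nonzero remainder: -34w - 272. Dividing through by -34 gives the monic gcd w + 8.
Cancel w + 8 from numerator and denominator to get the reduced form.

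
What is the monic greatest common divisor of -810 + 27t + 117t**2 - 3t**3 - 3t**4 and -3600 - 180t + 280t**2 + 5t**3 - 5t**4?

-30 + t + t**2

Apply the Euclidean algorithm:
  -3t**4 - 3t**3 + 117t**2 + 27t - 810 = (3/5)(-5t**4 + 5t**3 + 280t**2 - 180t - 3600) + (-6t**3 - 51t**2 + 135t + 1350)
  -5t**4 + 5t**3 + 280t**2 - 180t - 3600 = ((5/6)t - 95/12)(-6t**3 - 51t**2 + 135t + 1350) + (-(945/4)t**2 - (945/4)t + 14175/2)
  -6t**3 - 51t**2 + 135t + 1350 = ((8/315)t + 4/21)(-(945/4)t**2 - (945/4)t + 14175/2) + (0)
Last nonzero remainder: -(945/4)t**2 - (945/4)t + 14175/2. Dividing through by -945/4 gives the monic gcd t**2 + t - 30.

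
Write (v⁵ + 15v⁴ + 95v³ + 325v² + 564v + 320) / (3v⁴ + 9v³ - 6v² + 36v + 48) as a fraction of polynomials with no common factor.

Euclidean algorithm in ℚ[v]:
  v⁵ + 15v⁴ + 95v³ + 325v² + 564v + 320 = ((1/3)v + 4)(3v⁴ + 9v³ - 6v² + 36v + 48) + (61v³ + 337v² + 404v + 128)
  3v⁴ + 9v³ - 6v² + 36v + 48 = ((3/61)v - 462/3721)(61v³ + 337v² + 404v + 128) + ((59436/3721)v² + (297180/3721)v + 237744/3721)
  61v³ + 337v² + 404v + 128 = ((226981/59436)v + 29768/14859)((59436/3721)v² + (297180/3721)v + 237744/3721) + (0)
Last nonzero remainder: (59436/3721)v² + (297180/3721)v + 237744/3721. Dividing through by 59436/3721 gives the monic gcd v² + 5v + 4.
Cancel v² + 5v + 4 from numerator and denominator to get the reduced form.

(v³ + 10v² + 41v + 80)/(3v² - 6v + 12)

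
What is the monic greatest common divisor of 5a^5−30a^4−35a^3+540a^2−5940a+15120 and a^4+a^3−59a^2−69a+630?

Repeated division with remainder:
  5a^5−30a^4−35a^3+540a^2−5940a+15120 = (5a−35)(a^4+a^3−59a^2−69a+630) + (295a^3−1180a^2−11505a+37170)
  a^4+a^3−59a^2−69a+630 = ((1/295)a+1/59)(295a^3−1180a^2−11505a+37170) + (0)
Last nonzero remainder: 295a^3−1180a^2−11505a+37170. Dividing through by 295 gives the monic gcd a^3−4a^2−39a+126.

a^3−4a^2−39a+126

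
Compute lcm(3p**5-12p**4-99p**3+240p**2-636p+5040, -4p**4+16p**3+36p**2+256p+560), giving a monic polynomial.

Repeated division with remainder:
  3p**5-12p**4-99p**3+240p**2-636p+5040 = (-(3/4)p)(-4p**4+16p**3+36p**2+256p+560) + (-72p**3+432p**2-216p+5040)
  -4p**4+16p**3+36p**2+256p+560 = ((1/18)p+1/9)(-72p**3+432p**2-216p+5040) + (0)
Last nonzero remainder: -72p**3+432p**2-216p+5040. Dividing through by -72 gives the monic gcd p**3-6p**2+3p-70.
Then lcm(f, g) = f·g / gcd(f, g); expanding and making the result monic gives the answer.

p**6-2p**5-41p**4+14p**3-52p**2+1256p+3360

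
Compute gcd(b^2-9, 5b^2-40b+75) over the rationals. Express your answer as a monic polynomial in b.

b-3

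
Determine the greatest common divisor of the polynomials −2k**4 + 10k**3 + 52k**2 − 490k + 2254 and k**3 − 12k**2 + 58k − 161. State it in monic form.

Repeated division with remainder:
  −2k**4 + 10k**3 + 52k**2 − 490k + 2254 = (−2k − 14)(k**3 − 12k**2 + 58k − 161) + (0)
The last nonzero remainder k**3 − 12k**2 + 58k − 161 is already monic.

k**3 − 12k**2 + 58k − 161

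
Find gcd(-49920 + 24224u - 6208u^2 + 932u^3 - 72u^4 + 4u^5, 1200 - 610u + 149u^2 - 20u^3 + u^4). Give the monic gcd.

-120 + 49u - 10u^2 + u^3

Apply the Euclidean algorithm:
  4u^5 - 72u^4 + 932u^3 - 6208u^2 + 24224u - 49920 = (4u + 8)(u^4 - 20u^3 + 149u^2 - 610u + 1200) + (496u^3 - 4960u^2 + 24304u - 59520)
  u^4 - 20u^3 + 149u^2 - 610u + 1200 = ((1/496)u - 5/248)(496u^3 - 4960u^2 + 24304u - 59520) + (0)
Last nonzero remainder: 496u^3 - 4960u^2 + 24304u - 59520. Dividing through by 496 gives the monic gcd u^3 - 10u^2 + 49u - 120.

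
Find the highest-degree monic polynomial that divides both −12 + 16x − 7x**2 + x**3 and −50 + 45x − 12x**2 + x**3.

−2 + x

Apply the Euclidean algorithm:
  x**3 − 7x**2 + 16x − 12 = (x**3 − 12x**2 + 45x − 50) + (5x**2 − 29x + 38)
  x**3 − 12x**2 + 45x − 50 = ((1/5)x − 31/25)(5x**2 − 29x + 38) + ((36/25)x − 72/25)
  5x**2 − 29x + 38 = ((125/36)x − 475/36)((36/25)x − 72/25) + (0)
Last nonzero remainder: (36/25)x − 72/25. Dividing through by 36/25 gives the monic gcd x − 2.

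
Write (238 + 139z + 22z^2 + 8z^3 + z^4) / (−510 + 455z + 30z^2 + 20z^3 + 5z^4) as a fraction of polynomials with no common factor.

Repeated division with remainder:
  z^4 + 8z^3 + 22z^2 + 139z + 238 = (1/5)(5z^4 + 20z^3 + 30z^2 + 455z − 510) + (4z^3 + 16z^2 + 48z + 340)
  5z^4 + 20z^3 + 30z^2 + 455z − 510 = ((5/4)z)(4z^3 + 16z^2 + 48z + 340) + (−30z^2 + 30z − 510)
  4z^3 + 16z^2 + 48z + 340 = (−(2/15)z − 2/3)(−30z^2 + 30z − 510) + (0)
Last nonzero remainder: −30z^2 + 30z − 510. Dividing through by −30 gives the monic gcd z^2 − z + 17.
Cancel z^2 − z + 17 from numerator and denominator to get the reduced form.

(14 + 9z + z^2)/(−30 + 25z + 5z^2)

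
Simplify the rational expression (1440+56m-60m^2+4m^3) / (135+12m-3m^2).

Repeated division with remainder:
  4m^3-60m^2+56m+1440 = (-(4/3)m+44/3)(-3m^2+12m+135) + (60m-540)
  -3m^2+12m+135 = (-(1/20)m-1/4)(60m-540) + (0)
Last nonzero remainder: 60m-540. Dividing through by 60 gives the monic gcd m-9.
Cancel m-9 from numerator and denominator to get the reduced form.

(160+24m-4m^2)/(15+3m)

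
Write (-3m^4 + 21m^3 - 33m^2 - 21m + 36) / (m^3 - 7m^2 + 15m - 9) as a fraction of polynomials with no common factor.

Euclidean algorithm in ℚ[m]:
  -3m^4 + 21m^3 - 33m^2 - 21m + 36 = (-3m)(m^3 - 7m^2 + 15m - 9) + (12m^2 - 48m + 36)
  m^3 - 7m^2 + 15m - 9 = ((1/12)m - 1/4)(12m^2 - 48m + 36) + (0)
Last nonzero remainder: 12m^2 - 48m + 36. Dividing through by 12 gives the monic gcd m^2 - 4m + 3.
Cancel m^2 - 4m + 3 from numerator and denominator to get the reduced form.

(-3m^2 + 9m + 12)/(m - 3)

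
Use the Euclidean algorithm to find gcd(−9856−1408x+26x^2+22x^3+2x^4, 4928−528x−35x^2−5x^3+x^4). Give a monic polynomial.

Repeated division with remainder:
  2x^4+22x^3+26x^2−1408x−9856 = (2)(x^4−5x^3−35x^2−528x+4928) + (32x^3+96x^2−352x−19712)
  x^4−5x^3−35x^2−528x+4928 = ((1/32)x−1/4)(32x^3+96x^2−352x−19712) + (0)
Last nonzero remainder: 32x^3+96x^2−352x−19712. Dividing through by 32 gives the monic gcd x^3+3x^2−11x−616.

−616−11x+3x^2+x^3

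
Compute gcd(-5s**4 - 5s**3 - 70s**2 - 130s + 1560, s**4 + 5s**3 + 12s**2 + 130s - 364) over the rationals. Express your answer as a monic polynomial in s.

s**2 + 26

By polynomial division,
  -5s**4 - 5s**3 - 70s**2 - 130s + 1560 = (-5)(s**4 + 5s**3 + 12s**2 + 130s - 364) + (20s**3 - 10s**2 + 520s - 260)
  s**4 + 5s**3 + 12s**2 + 130s - 364 = ((1/20)s + 11/40)(20s**3 - 10s**2 + 520s - 260) + (-(45/4)s**2 - 585/2)
  20s**3 - 10s**2 + 520s - 260 = (-(16/9)s + 8/9)(-(45/4)s**2 - 585/2) + (0)
Last nonzero remainder: -(45/4)s**2 - 585/2. Dividing through by -45/4 gives the monic gcd s**2 + 26.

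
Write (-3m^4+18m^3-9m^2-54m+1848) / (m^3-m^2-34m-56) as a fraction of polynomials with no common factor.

By polynomial division,
  -3m^4+18m^3-9m^2-54m+1848 = (-3m+15)(m^3-m^2-34m-56) + (-96m^2+288m+2688)
  m^3-m^2-34m-56 = (-(1/96)m-1/48)(-96m^2+288m+2688) + (0)
Last nonzero remainder: -96m^2+288m+2688. Dividing through by -96 gives the monic gcd m^2-3m-28.
Cancel m^2-3m-28 from numerator and denominator to get the reduced form.

(-3m^2+9m-66)/(m+2)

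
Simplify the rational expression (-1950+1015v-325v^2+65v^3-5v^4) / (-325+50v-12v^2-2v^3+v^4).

(30-5v)/(5+v)

By polynomial division,
  -5v^4+65v^3-325v^2+1015v-1950 = (-5)(v^4-2v^3-12v^2+50v-325) + (55v^3-385v^2+1265v-3575)
  v^4-2v^3-12v^2+50v-325 = ((1/55)v+1/11)(55v^3-385v^2+1265v-3575) + (0)
Last nonzero remainder: 55v^3-385v^2+1265v-3575. Dividing through by 55 gives the monic gcd v^3-7v^2+23v-65.
Cancel v^3-7v^2+23v-65 from numerator and denominator to get the reduced form.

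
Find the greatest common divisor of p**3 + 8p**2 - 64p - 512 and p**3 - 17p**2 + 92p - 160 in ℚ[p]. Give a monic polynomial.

p - 8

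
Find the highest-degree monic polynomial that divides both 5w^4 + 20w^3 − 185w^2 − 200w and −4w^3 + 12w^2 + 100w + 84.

w + 1

Euclidean algorithm in ℚ[w]:
  5w^4 + 20w^3 − 185w^2 − 200w = (−(5/4)w − 35/4)(−4w^3 + 12w^2 + 100w + 84) + (45w^2 + 780w + 735)
  −4w^3 + 12w^2 + 100w + 84 = (−(4/45)w + 244/135)(45w^2 + 780w + 735) + (−(11200/9)w − 11200/9)
  45w^2 + 780w + 735 = (−(81/2240)w − 189/320)(−(11200/9)w − 11200/9) + (0)
Last nonzero remainder: −(11200/9)w − 11200/9. Dividing through by −11200/9 gives the monic gcd w + 1.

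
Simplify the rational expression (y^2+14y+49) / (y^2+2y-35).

Repeated division with remainder:
  y^2+14y+49 = (y^2+2y-35) + (12y+84)
  y^2+2y-35 = ((1/12)y-5/12)(12y+84) + (0)
Last nonzero remainder: 12y+84. Dividing through by 12 gives the monic gcd y+7.
Cancel y+7 from numerator and denominator to get the reduced form.

(y+7)/(y-5)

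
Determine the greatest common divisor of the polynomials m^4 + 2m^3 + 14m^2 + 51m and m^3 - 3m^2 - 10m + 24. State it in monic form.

m + 3

Apply the Euclidean algorithm:
  m^4 + 2m^3 + 14m^2 + 51m = (m + 5)(m^3 - 3m^2 - 10m + 24) + (39m^2 + 77m - 120)
  m^3 - 3m^2 - 10m + 24 = ((1/39)m - 194/1521)(39m^2 + 77m - 120) + ((4408/1521)m + 4408/507)
  39m^2 + 77m - 120 = ((59319/4408)m - 7605/551)((4408/1521)m + 4408/507) + (0)
Last nonzero remainder: (4408/1521)m + 4408/507. Dividing through by 4408/1521 gives the monic gcd m + 3.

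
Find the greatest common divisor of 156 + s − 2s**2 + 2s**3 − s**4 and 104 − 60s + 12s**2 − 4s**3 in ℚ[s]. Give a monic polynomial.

Apply the Euclidean algorithm:
  −s**4 + 2s**3 − 2s**2 + s + 156 = ((1/4)s + 1/4)(−4s**3 + 12s**2 − 60s + 104) + (10s**2 − 10s + 130)
  −4s**3 + 12s**2 − 60s + 104 = (−(2/5)s + 4/5)(10s**2 − 10s + 130) + (0)
Last nonzero remainder: 10s**2 − 10s + 130. Dividing through by 10 gives the monic gcd s**2 − s + 13.

13 − s + s**2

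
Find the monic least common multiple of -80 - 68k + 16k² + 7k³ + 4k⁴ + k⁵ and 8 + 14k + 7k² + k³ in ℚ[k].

-160 - 216k - 36k² + 30k³ + 15k⁴ + 6k⁵ + k⁶

Apply the Euclidean algorithm:
  k⁵ + 4k⁴ + 7k³ + 16k² - 68k - 80 = (k² - 3k + 14)(k³ + 7k² + 14k + 8) + (-48k² - 240k - 192)
  k³ + 7k² + 14k + 8 = (-(1/48)k - 1/24)(-48k² - 240k - 192) + (0)
Last nonzero remainder: -48k² - 240k - 192. Dividing through by -48 gives the monic gcd k² + 5k + 4.
Then lcm(f, g) = f·g / gcd(f, g); expanding and making the result monic gives the answer.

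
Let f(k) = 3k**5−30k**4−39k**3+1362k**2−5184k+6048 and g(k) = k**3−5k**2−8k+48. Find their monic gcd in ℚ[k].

k**2−8k+16

Repeated division with remainder:
  3k**5−30k**4−39k**3+1362k**2−5184k+6048 = (3k**2−15k−90)(k**3−5k**2−8k+48) + (648k**2−5184k+10368)
  k**3−5k**2−8k+48 = ((1/648)k+1/216)(648k**2−5184k+10368) + (0)
Last nonzero remainder: 648k**2−5184k+10368. Dividing through by 648 gives the monic gcd k**2−8k+16.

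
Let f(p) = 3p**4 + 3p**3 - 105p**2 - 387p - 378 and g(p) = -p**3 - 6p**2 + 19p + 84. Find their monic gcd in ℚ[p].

Apply the Euclidean algorithm:
  3p**4 + 3p**3 - 105p**2 - 387p - 378 = (-3p + 15)(-p**3 - 6p**2 + 19p + 84) + (42p**2 - 420p - 1638)
  -p**3 - 6p**2 + 19p + 84 = (-(1/42)p - 8/21)(42p**2 - 420p - 1638) + (-180p - 540)
  42p**2 - 420p - 1638 = (-(7/30)p + 91/30)(-180p - 540) + (0)
Last nonzero remainder: -180p - 540. Dividing through by -180 gives the monic gcd p + 3.

p + 3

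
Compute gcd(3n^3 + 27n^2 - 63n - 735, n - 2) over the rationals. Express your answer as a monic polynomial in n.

1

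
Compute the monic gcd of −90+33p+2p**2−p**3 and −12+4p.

−3+p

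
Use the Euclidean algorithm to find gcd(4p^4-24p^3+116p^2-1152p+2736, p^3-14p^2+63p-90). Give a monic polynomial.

By polynomial division,
  4p^4-24p^3+116p^2-1152p+2736 = (4p+32)(p^3-14p^2+63p-90) + (312p^2-2808p+5616)
  p^3-14p^2+63p-90 = ((1/312)p-5/312)(312p^2-2808p+5616) + (0)
Last nonzero remainder: 312p^2-2808p+5616. Dividing through by 312 gives the monic gcd p^2-9p+18.

p^2-9p+18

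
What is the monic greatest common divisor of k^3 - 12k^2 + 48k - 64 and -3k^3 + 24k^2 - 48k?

Apply the Euclidean algorithm:
  k^3 - 12k^2 + 48k - 64 = (-1/3)(-3k^3 + 24k^2 - 48k) + (-4k^2 + 32k - 64)
  -3k^3 + 24k^2 - 48k = ((3/4)k)(-4k^2 + 32k - 64) + (0)
Last nonzero remainder: -4k^2 + 32k - 64. Dividing through by -4 gives the monic gcd k^2 - 8k + 16.

k^2 - 8k + 16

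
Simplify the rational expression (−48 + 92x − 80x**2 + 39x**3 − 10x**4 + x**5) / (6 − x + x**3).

(−16 + 20x − 8x**2 + x**3)/(2 + x)

By polynomial division,
  x**5 − 10x**4 + 39x**3 − 80x**2 + 92x − 48 = (x**2 − 10x + 40)(x**3 − x + 6) + (−96x**2 + 192x − 288)
  x**3 − x + 6 = (−(1/96)x − 1/48)(−96x**2 + 192x − 288) + (0)
Last nonzero remainder: −96x**2 + 192x − 288. Dividing through by −96 gives the monic gcd x**2 − 2x + 3.
Cancel x**2 − 2x + 3 from numerator and denominator to get the reduced form.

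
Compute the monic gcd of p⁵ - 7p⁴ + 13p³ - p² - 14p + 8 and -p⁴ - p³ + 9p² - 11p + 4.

p² - 2p + 1

By polynomial division,
  p⁵ - 7p⁴ + 13p³ - p² - 14p + 8 = (-p + 8)(-p⁴ - p³ + 9p² - 11p + 4) + (30p³ - 84p² + 78p - 24)
  -p⁴ - p³ + 9p² - 11p + 4 = (-(1/30)p - 19/150)(30p³ - 84p² + 78p - 24) + ((24/25)p² - (48/25)p + 24/25)
  30p³ - 84p² + 78p - 24 = ((125/4)p - 25)((24/25)p² - (48/25)p + 24/25) + (0)
Last nonzero remainder: (24/25)p² - (48/25)p + 24/25. Dividing through by 24/25 gives the monic gcd p² - 2p + 1.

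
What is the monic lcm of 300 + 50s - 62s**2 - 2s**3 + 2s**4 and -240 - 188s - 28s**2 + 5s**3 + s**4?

Euclidean algorithm in ℚ[s]:
  2s**4 - 2s**3 - 62s**2 + 50s + 300 = (2)(s**4 + 5s**3 - 28s**2 - 188s - 240) + (-12s**3 - 6s**2 + 426s + 780)
  s**4 + 5s**3 - 28s**2 - 188s - 240 = (-(1/12)s - 3/8)(-12s**3 - 6s**2 + 426s + 780) + ((21/4)s**2 + (147/4)s + 105/2)
  -12s**3 - 6s**2 + 426s + 780 = (-(16/7)s + 104/7)((21/4)s**2 + (147/4)s + 105/2) + (0)
Last nonzero remainder: (21/4)s**2 + (147/4)s + 105/2. Dividing through by 21/4 gives the monic gcd s**2 + 7s + 10.
Then lcm(f, g) = f·g / gcd(f, g); expanding and making the result monic gives the answer.

-3600 - 900s + 844s**2 + 111s**3 - 53s**4 - 3s**5 + s**6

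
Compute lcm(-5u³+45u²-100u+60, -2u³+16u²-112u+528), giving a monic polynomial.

By polynomial division,
  -5u³+45u²-100u+60 = (5/2)(-2u³+16u²-112u+528) + (5u²+180u-1260)
  -2u³+16u²-112u+528 = (-(2/5)u+88/5)(5u²+180u-1260) + (-3784u+22704)
  5u²+180u-1260 = (-(5/3784)u-105/1892)(-3784u+22704) + (0)
Last nonzero remainder: -3784u+22704. Dividing through by -3784 gives the monic gcd u-6.
Then lcm(f, g) = f·g / gcd(f, g); expanding and making the result monic gives the answer.

u⁵-11u⁴+82u³-448u²+904u-528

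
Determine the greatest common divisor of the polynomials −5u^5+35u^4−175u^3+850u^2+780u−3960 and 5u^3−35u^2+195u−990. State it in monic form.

u^3−7u^2+39u−198

Euclidean algorithm in ℚ[u]:
  −5u^5+35u^4−175u^3+850u^2+780u−3960 = (−u^2+4)(5u^3−35u^2+195u−990) + (0)
Last nonzero remainder: 5u^3−35u^2+195u−990. Dividing through by 5 gives the monic gcd u^3−7u^2+39u−198.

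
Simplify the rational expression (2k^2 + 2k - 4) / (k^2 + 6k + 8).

(2k - 2)/(k + 4)

Apply the Euclidean algorithm:
  2k^2 + 2k - 4 = (2)(k^2 + 6k + 8) + (-10k - 20)
  k^2 + 6k + 8 = (-(1/10)k - 2/5)(-10k - 20) + (0)
Last nonzero remainder: -10k - 20. Dividing through by -10 gives the monic gcd k + 2.
Cancel k + 2 from numerator and denominator to get the reduced form.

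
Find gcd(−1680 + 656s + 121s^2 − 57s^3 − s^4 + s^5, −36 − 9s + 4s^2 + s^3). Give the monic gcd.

−12 + s + s^2

By polynomial division,
  s^5 − s^4 − 57s^3 + 121s^2 + 656s − 1680 = (s^2 − 5s − 28)(s^3 + 4s^2 − 9s − 36) + (224s^2 + 224s − 2688)
  s^3 + 4s^2 − 9s − 36 = ((1/224)s + 3/224)(224s^2 + 224s − 2688) + (0)
Last nonzero remainder: 224s^2 + 224s − 2688. Dividing through by 224 gives the monic gcd s^2 + s − 12.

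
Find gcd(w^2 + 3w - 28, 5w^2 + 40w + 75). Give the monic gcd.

Repeated division with remainder:
  w^2 + 3w - 28 = (1/5)(5w^2 + 40w + 75) + (-5w - 43)
  5w^2 + 40w + 75 = (-w + 3/5)(-5w - 43) + (504/5)
  -5w - 43 = (-(25/504)w - 215/504)(504/5) + (0)
The last nonzero remainder is the constant 504/5, so the polynomials are coprime and gcd = 1.

1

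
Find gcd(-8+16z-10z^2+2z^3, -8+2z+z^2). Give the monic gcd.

-2+z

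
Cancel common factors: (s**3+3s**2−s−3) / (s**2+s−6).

Repeated division with remainder:
  s**3+3s**2−s−3 = (s+2)(s**2+s−6) + (3s+9)
  s**2+s−6 = ((1/3)s−2/3)(3s+9) + (0)
Last nonzero remainder: 3s+9. Dividing through by 3 gives the monic gcd s+3.
Cancel s+3 from numerator and denominator to get the reduced form.

(s**2−1)/(s−2)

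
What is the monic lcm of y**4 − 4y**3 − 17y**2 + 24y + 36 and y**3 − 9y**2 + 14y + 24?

Repeated division with remainder:
  y**4 − 4y**3 − 17y**2 + 24y + 36 = (y + 5)(y**3 − 9y**2 + 14y + 24) + (14y**2 − 70y − 84)
  y**3 − 9y**2 + 14y + 24 = ((1/14)y − 2/7)(14y**2 − 70y − 84) + (0)
Last nonzero remainder: 14y**2 − 70y − 84. Dividing through by 14 gives the monic gcd y**2 − 5y − 6.
Then lcm(f, g) = f·g / gcd(f, g); expanding and making the result monic gives the answer.

y**5 − 8y**4 − y**3 + 92y**2 − 60y − 144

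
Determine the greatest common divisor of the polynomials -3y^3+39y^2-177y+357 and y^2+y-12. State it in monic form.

1

Apply the Euclidean algorithm:
  -3y^3+39y^2-177y+357 = (-3y+42)(y^2+y-12) + (-255y+861)
  y^2+y-12 = (-(1/255)y-124/7225)(-255y+861) + (20064/7225)
  -255y+861 = (-(614125/6688)y+2073575/6688)(20064/7225) + (0)
The last nonzero remainder is the constant 20064/7225, so the polynomials are coprime and gcd = 1.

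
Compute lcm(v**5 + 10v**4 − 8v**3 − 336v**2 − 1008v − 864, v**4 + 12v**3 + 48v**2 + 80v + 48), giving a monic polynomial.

v**6 + 12v**5 + 12v**4 − 352v**3 − 1680v**2 − 2880v − 1728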